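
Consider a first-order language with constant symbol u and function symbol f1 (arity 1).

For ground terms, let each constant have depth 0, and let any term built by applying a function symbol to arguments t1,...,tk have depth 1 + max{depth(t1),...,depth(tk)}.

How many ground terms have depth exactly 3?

Count level by level. With function symbols f1/1, the terms of depth ≤ k are the 1 constant together with each function applied to depth-≤(k−1) tuples, so N_k = 1 + N_{k-1}.
N_0 = 1
N_1 = 1 + 1 = 2
N_2 = 1 + 2 = 3
N_3 = 1 + 3 = 4
Terms of depth exactly 3: N_3 − N_2 = 4 − 3 = 1.

1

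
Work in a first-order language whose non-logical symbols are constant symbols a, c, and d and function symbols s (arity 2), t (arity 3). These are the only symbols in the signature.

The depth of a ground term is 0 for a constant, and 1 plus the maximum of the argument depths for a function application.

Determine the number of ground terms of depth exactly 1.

Let N_k count ground terms of depth at most k. Each non-constant term of depth ≤ k is some function symbol applied to depth-≤(k−1) arguments, giving N_k = 3 + N_{k-1}^2 + N_{k-1}^3.
N_0 = 3
N_1 = 3 + 3^2 + 3^3 = 39
Terms of depth exactly 1: N_1 − N_0 = 39 − 3 = 36.

36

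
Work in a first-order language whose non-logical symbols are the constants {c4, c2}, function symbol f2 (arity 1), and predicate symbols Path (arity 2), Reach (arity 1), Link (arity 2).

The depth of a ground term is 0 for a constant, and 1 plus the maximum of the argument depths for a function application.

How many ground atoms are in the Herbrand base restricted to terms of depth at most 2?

First count ground terms of depth ≤ 2.
Let N_k count ground terms of depth at most k. Each non-constant term of depth ≤ k is some function symbol applied to depth-≤(k−1) arguments, giving N_k = 2 + N_{k-1}.
N_0 = 2
N_1 = 2 + 2 = 4
N_2 = 2 + 4 = 6
Explicitly: c4, c2, f2(c4), f2(c2), f2(f2(c4)), f2(f2(c2)).
So |H| = 6.
A ground atom is a predicate applied to a tuple of terms from H, so the count is the sum over predicates of |H|^arity:
  Path: 6^2 = 36;  Reach: 6;  Link: 6^2 = 36
Total ground atoms: 36 + 6 + 36 = 78.

78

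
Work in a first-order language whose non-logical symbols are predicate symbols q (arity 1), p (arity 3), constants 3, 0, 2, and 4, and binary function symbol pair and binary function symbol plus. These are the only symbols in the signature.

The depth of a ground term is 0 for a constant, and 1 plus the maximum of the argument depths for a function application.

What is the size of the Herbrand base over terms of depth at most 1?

46692

First count ground terms of depth ≤ 1.
Let N_k = |{terms of depth ≤ k}|. Then N_0 = 4 and N_k = 4 + N_{k-1}^2 + N_{k-1}^2 for k ≥ 1 (one summand per function symbol, arity giving the exponent).
N_0 = 4
N_1 = 4 + 4^2 + 4^2 = 36
So |H| = 36.
Each predicate of arity r yields |H|^r ground atoms (one per choice of an r-tuple from H):
  q: 36;  p: 36^3 = 46656
Total ground atoms: 36 + 46656 = 46692.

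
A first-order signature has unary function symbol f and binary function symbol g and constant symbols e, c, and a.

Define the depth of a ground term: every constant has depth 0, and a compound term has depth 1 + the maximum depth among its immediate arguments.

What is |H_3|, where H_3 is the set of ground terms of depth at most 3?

Let N_k = |{terms of depth ≤ k}|. Then N_0 = 3 and N_k = 3 + N_{k-1} + N_{k-1}^2 for k ≥ 1 (one summand per function symbol, arity giving the exponent).
N_0 = 3
N_1 = 3 + 3 + 3^2 = 15
N_2 = 3 + 15 + 15^2 = 243
N_3 = 3 + 243 + 243^2 = 59295

59295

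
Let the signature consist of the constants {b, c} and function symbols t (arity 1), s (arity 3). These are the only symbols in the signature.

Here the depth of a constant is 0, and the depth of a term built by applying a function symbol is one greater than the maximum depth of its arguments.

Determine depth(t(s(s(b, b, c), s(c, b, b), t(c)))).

depth(s(b, b, c)) = 1 + max(0, 0, 0) = 1
depth(s(c, b, b)) = 1 + max(0, 0, 0) = 1
depth(t(c)) = 1 + depth(c) = 1 + 0 = 1
depth(s(s(b, b, c), s(c, b, b), t(c))) = 1 + max(1, 1, 1) = 2
depth(t(s(s(b, b, c), s(c, b, b), t(c)))) = 1 + depth(s(s(b, b, c), s(c, b, b), t(c))) = 1 + 2 = 3

3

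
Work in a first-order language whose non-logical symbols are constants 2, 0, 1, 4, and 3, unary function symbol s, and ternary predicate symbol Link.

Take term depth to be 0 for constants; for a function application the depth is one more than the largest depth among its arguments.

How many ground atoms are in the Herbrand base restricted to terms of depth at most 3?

First count ground terms of depth ≤ 3.
If N_k denotes the number of depth-≤k ground terms, the 5 constants give N_0 = 5, and each function symbol of arity r contributes N_{k-1}^r new terms at level k: N_k = 5 + N_{k-1}.
N_0 = 5
N_1 = 5 + 5 = 10
N_2 = 5 + 10 = 15
N_3 = 5 + 15 = 20
So |H| = 20.
Ground atoms are formed by filling each argument slot of a predicate with a term from H, so an r-ary predicate gives |H|^r atoms:
  Link: 20^3 = 8000
Total ground atoms: 8000.

8000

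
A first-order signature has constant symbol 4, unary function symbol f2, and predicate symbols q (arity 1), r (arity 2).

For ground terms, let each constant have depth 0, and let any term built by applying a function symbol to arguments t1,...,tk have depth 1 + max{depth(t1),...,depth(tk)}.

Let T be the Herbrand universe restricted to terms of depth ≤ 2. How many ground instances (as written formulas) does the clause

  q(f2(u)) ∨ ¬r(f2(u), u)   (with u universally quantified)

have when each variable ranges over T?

3

Ground terms of depth ≤ 2:
  If N_k denotes the number of depth-≤k ground terms, the 1 constant gives N_0 = 1, and each function symbol of arity r contributes N_{k-1}^r new terms at level k: N_k = 1 + N_{k-1}.
  N_0 = 1
  N_1 = 1 + 1 = 2
  N_2 = 1 + 2 = 3
  Explicitly: 4, f2(4), f2(f2(4)).
So there are 3 ground terms available for substitution.
The clause has 1 distinct variable (u), which appears in the body. In the free term algebra distinct substitutions yield syntactically distinct ground instances.
Number of ground instances = 3.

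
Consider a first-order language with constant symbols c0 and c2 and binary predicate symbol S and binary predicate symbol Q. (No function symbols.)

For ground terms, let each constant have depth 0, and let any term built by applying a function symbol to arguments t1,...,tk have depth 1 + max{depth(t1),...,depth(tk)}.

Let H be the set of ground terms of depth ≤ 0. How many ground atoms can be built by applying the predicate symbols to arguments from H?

8

First count ground terms of depth ≤ 0.
With no function symbols every ground term is a constant, so there are exactly 2 ground terms at every depth bound.
N_0 = 2
So |H| = 2.
For each predicate symbol, the number of ground atoms is |H| raised to its arity; summing:
  S: 2^2 = 4;  Q: 2^2 = 4
Total ground atoms: 4 + 4 = 8.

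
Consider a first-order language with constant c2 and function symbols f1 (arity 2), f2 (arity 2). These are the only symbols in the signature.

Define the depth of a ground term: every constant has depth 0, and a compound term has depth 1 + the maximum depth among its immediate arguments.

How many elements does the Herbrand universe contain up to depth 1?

Count level by level. With function symbols f1/2, f2/2, the terms of depth ≤ k are the 1 constant together with each function applied to depth-≤(k−1) tuples, so N_k = 1 + N_{k-1}^2 + N_{k-1}^2.
N_0 = 1
N_1 = 1 + 1^2 + 1^2 = 3
Explicitly: c2, f1(c2, c2), f2(c2, c2).

3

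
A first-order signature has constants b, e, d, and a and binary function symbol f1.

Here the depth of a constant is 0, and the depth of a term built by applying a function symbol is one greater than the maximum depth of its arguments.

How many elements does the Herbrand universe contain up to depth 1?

20

If N_k denotes the number of depth-≤k ground terms, the 4 constants give N_0 = 4, and each function symbol of arity r contributes N_{k-1}^r new terms at level k: N_k = 4 + N_{k-1}^2.
N_0 = 4
N_1 = 4 + 4^2 = 20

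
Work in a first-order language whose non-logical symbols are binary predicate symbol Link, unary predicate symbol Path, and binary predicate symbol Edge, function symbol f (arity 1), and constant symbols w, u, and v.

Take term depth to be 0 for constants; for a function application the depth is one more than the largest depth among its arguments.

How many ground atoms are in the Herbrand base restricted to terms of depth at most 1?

First count ground terms of depth ≤ 1.
Write N_k for the number of ground terms of depth ≤ k. A term of depth ≤ k is either a constant or a function symbol applied to arguments of depth ≤ k−1, so N_k = 3 + N_{k-1}.
N_0 = 3
N_1 = 3 + 3 = 6
Explicitly: w, u, v, f(w), f(u), f(v).
So |H| = 6.
A ground atom is a predicate applied to a tuple of terms from H, so the count is the sum over predicates of |H|^arity:
  Link: 6^2 = 36;  Path: 6;  Edge: 6^2 = 36
Total ground atoms: 36 + 6 + 36 = 78.

78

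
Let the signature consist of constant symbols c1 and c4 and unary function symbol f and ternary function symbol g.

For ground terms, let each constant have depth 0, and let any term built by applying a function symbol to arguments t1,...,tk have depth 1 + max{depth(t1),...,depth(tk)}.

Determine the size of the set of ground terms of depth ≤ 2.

1742

Let N_k count ground terms of depth at most k. Each non-constant term of depth ≤ k is some function symbol applied to depth-≤(k−1) arguments, giving N_k = 2 + N_{k-1} + N_{k-1}^3.
N_0 = 2
N_1 = 2 + 2 + 2^3 = 12
N_2 = 2 + 12 + 12^3 = 1742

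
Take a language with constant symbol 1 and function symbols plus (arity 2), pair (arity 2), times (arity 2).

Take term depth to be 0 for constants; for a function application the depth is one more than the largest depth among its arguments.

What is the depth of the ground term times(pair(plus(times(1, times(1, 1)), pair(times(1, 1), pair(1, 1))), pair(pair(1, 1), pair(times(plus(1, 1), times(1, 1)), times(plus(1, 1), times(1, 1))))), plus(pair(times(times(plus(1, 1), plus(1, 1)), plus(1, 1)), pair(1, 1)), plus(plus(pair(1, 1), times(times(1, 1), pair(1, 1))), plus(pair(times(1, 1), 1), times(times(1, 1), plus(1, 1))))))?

6

depth(times(1, 1)) = 1 + max(0, 0) = 1
depth(times(1, times(1, 1))) = 1 + max(0, 1) = 2
depth(pair(1, 1)) = 1 + max(0, 0) = 1
depth(pair(times(1, 1), pair(1, 1))) = 1 + max(1, 1) = 2
depth(plus(times(1, times(1, 1)), pair(times(1, 1), pair(1, 1)))) = 1 + max(2, 2) = 3
depth(plus(1, 1)) = 1 + max(0, 0) = 1
depth(times(plus(1, 1), times(1, 1))) = 1 + max(1, 1) = 2
depth(pair(times(plus(1, 1), times(1, 1)), times(plus(1, 1), times(1, 1)))) = 1 + max(2, 2) = 3
depth(pair(pair(1, 1), pair(times(plus(1, 1), times(1, 1)), times(plus(1, 1), times(1, 1))))) = 1 + max(1, 3) = 4
depth(pair(plus(times(1, times(1, 1)), pair(times(1, 1), pair(1, 1))), pair(pair(1, 1), pair(times(plus(1, 1), times(1, 1)), times(plus(1, 1), times(1, 1)))))) = 1 + max(3, 4) = 5
depth(times(plus(1, 1), plus(1, 1))) = 1 + max(1, 1) = 2
depth(times(times(plus(1, 1), plus(1, 1)), plus(1, 1))) = 1 + max(2, 1) = 3
depth(pair(times(times(plus(1, 1), plus(1, 1)), plus(1, 1)), pair(1, 1))) = 1 + max(3, 1) = 4
depth(times(times(1, 1), pair(1, 1))) = 1 + max(1, 1) = 2
depth(plus(pair(1, 1), times(times(1, 1), pair(1, 1)))) = 1 + max(1, 2) = 3
depth(pair(times(1, 1), 1)) = 1 + max(1, 0) = 2
depth(times(times(1, 1), plus(1, 1))) = 1 + max(1, 1) = 2
depth(plus(pair(times(1, 1), 1), times(times(1, 1), plus(1, 1)))) = 1 + max(2, 2) = 3
depth(plus(plus(pair(1, 1), times(times(1, 1), pair(1, 1))), plus(pair(times(1, 1), 1), times(times(1, 1), plus(1, 1))))) = 1 + max(3, 3) = 4
depth(plus(pair(times(times(plus(1, 1), plus(1, 1)), plus(1, 1)), pair(1, 1)), plus(plus(pair(1, 1), times(times(1, 1), pair(1, 1))), plus(pair(times(1, 1), 1), times(times(1, 1), plus(1, 1)))))) = 1 + max(4, 4) = 5
depth(times(pair(plus(times(1, times(1, 1)), pair(times(1, 1), pair(1, 1))), pair(pair(1, 1), pair(times(plus(1, 1), times(1, 1)), times(plus(1, 1), times(1, 1))))), plus(pair(times(times(plus(1, 1), plus(1, 1)), plus(1, 1)), pair(1, 1)), plus(plus(pair(1, 1), times(times(1, 1), pair(1, 1))), plus(pair(times(1, 1), 1), times(times(1, 1), plus(1, 1))))))) = 1 + max(5, 5) = 6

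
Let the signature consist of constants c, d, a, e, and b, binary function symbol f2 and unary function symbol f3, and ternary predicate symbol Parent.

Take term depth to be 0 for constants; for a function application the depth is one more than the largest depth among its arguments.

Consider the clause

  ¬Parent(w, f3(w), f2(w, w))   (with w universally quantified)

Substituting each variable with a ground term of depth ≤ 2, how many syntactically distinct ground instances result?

1265

Ground terms of depth ≤ 2:
  Write N_k for the number of ground terms of depth ≤ k. A term of depth ≤ k is either a constant or a function symbol applied to arguments of depth ≤ k−1, so N_k = 5 + N_{k-1}^2 + N_{k-1}.
  N_0 = 5
  N_1 = 5 + 5^2 + 5 = 35
  N_2 = 5 + 35^2 + 35 = 1265
So there are 1265 ground terms available for substitution.
The body mentions the single quantified variable w; since ground terms form a free algebra, no two substitutions collapse to the same formula.
Number of ground instances = 1265.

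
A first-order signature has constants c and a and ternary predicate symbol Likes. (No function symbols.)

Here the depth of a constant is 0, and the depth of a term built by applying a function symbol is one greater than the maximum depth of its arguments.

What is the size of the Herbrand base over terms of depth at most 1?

First count ground terms of depth ≤ 1.
With no function symbols every ground term is a constant, so there are exactly 2 ground terms at every depth bound.
N_0 = 2
N_1 = 2
Explicitly: c, a.
So |H| = 2.
A ground atom is a predicate applied to a tuple of terms from H, so the count is the sum over predicates of |H|^arity:
  Likes: 2^3 = 8
Total ground atoms: 8.

8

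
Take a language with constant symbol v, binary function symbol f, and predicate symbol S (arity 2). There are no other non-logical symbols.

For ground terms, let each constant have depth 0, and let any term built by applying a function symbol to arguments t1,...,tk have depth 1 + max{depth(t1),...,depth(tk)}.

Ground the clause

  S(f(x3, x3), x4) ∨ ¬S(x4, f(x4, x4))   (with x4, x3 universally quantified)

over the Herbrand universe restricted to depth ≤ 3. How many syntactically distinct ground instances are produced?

Ground terms of depth ≤ 3:
  Count level by level. With function symbols f/2, the terms of depth ≤ k are the 1 constant together with each function applied to depth-≤(k−1) tuples, so N_k = 1 + N_{k-1}^2.
  N_0 = 1
  N_1 = 1 + 1^2 = 2
  N_2 = 1 + 2^2 = 5
  N_3 = 1 + 5^2 = 26
So there are 26 ground terms available for substitution.
There are 2 variables to instantiate (x4, x3), each occurring in at least one literal, so different choices give different ground instances.
Number of ground instances = 26^2 = 676.

676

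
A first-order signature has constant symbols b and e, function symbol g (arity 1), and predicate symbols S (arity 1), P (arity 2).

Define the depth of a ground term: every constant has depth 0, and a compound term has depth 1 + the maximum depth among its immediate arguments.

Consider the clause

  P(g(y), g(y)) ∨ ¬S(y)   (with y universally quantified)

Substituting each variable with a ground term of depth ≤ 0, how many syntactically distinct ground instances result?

Ground terms of depth ≤ 0:
  Count level by level. With function symbols g/1, the terms of depth ≤ k are the 2 constants together with each function applied to depth-≤(k−1) tuples, so N_k = 2 + N_{k-1}.
  N_0 = 2
  Explicitly: b, e.
So there are 2 ground terms available for substitution.
The clause has 1 distinct variable (y), which appears in the body. In the free term algebra distinct substitutions yield syntactically distinct ground instances.
Number of ground instances = 2.

2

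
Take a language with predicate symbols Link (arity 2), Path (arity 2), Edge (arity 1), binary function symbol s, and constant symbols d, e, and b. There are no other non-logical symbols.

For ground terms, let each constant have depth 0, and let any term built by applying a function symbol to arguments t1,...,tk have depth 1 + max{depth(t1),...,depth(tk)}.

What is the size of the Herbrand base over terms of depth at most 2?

First count ground terms of depth ≤ 2.
Count level by level. With function symbols s/2, the terms of depth ≤ k are the 3 constants together with each function applied to depth-≤(k−1) tuples, so N_k = 3 + N_{k-1}^2.
N_0 = 3
N_1 = 3 + 3^2 = 12
N_2 = 3 + 12^2 = 147
So |H| = 147.
Ground atoms are formed by filling each argument slot of a predicate with a term from H, so an r-ary predicate gives |H|^r atoms:
  Link: 147^2 = 21609;  Path: 147^2 = 21609;  Edge: 147
Total ground atoms: 21609 + 21609 + 147 = 43365.

43365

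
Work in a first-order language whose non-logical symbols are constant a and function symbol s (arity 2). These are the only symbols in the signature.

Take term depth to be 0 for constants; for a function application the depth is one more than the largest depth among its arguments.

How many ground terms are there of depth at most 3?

26

Let N_k = |{terms of depth ≤ k}|. Then N_0 = 1 and N_k = 1 + N_{k-1}^2 for k ≥ 1 (one summand per function symbol, arity giving the exponent).
N_0 = 1
N_1 = 1 + 1^2 = 2
N_2 = 1 + 2^2 = 5
N_3 = 1 + 5^2 = 26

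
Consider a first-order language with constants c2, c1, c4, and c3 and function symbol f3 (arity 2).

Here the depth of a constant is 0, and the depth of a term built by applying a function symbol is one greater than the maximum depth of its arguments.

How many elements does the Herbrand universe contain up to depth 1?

20

Write N_k for the number of ground terms of depth ≤ k. A term of depth ≤ k is either a constant or a function symbol applied to arguments of depth ≤ k−1, so N_k = 4 + N_{k-1}^2.
N_0 = 4
N_1 = 4 + 4^2 = 20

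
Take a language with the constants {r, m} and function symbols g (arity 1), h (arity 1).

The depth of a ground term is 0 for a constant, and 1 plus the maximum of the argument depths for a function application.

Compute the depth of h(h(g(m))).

3

depth(g(m)) = 1 + depth(m) = 1 + 0 = 1
depth(h(g(m))) = 1 + depth(g(m)) = 1 + 1 = 2
depth(h(h(g(m)))) = 1 + depth(h(g(m))) = 1 + 2 = 3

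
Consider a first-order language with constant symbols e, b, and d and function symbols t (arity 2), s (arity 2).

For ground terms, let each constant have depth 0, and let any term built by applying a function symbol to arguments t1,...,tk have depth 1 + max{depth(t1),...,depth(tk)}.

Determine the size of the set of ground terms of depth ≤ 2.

885

Let N_k count ground terms of depth at most k. Each non-constant term of depth ≤ k is some function symbol applied to depth-≤(k−1) arguments, giving N_k = 3 + N_{k-1}^2 + N_{k-1}^2.
N_0 = 3
N_1 = 3 + 3^2 + 3^2 = 21
N_2 = 3 + 21^2 + 21^2 = 885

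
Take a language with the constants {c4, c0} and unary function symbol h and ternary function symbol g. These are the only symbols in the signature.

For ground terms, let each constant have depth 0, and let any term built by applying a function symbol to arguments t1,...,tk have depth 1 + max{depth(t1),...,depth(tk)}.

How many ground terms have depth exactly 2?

Let N_k = |{terms of depth ≤ k}|. Then N_0 = 2 and N_k = 2 + N_{k-1} + N_{k-1}^3 for k ≥ 1 (one summand per function symbol, arity giving the exponent).
N_0 = 2
N_1 = 2 + 2 + 2^3 = 12
N_2 = 2 + 12 + 12^3 = 1742
Terms of depth exactly 2: N_2 − N_1 = 1742 − 12 = 1730.

1730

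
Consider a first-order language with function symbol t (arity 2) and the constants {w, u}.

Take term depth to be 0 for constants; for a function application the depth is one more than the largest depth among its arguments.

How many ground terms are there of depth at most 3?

1446

Write N_k for the number of ground terms of depth ≤ k. A term of depth ≤ k is either a constant or a function symbol applied to arguments of depth ≤ k−1, so N_k = 2 + N_{k-1}^2.
N_0 = 2
N_1 = 2 + 2^2 = 6
N_2 = 2 + 6^2 = 38
N_3 = 2 + 38^2 = 1446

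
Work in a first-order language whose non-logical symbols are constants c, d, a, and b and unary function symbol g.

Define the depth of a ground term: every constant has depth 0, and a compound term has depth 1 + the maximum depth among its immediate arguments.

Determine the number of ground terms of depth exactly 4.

Write N_k for the number of ground terms of depth ≤ k. A term of depth ≤ k is either a constant or a function symbol applied to arguments of depth ≤ k−1, so N_k = 4 + N_{k-1}.
N_0 = 4
N_1 = 4 + 4 = 8
N_2 = 4 + 8 = 12
N_3 = 4 + 12 = 16
N_4 = 4 + 16 = 20
Terms of depth exactly 4: N_4 − N_3 = 20 − 16 = 4.

4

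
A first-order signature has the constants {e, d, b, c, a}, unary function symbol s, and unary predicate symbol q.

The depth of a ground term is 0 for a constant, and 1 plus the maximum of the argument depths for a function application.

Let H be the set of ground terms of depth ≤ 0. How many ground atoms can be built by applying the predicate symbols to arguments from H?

5

First count ground terms of depth ≤ 0.
Let N_k count ground terms of depth at most k. Each non-constant term of depth ≤ k is some function symbol applied to depth-≤(k−1) arguments, giving N_k = 5 + N_{k-1}.
N_0 = 5
Explicitly: e, d, b, c, a.
So |H| = 5.
For each predicate symbol, the number of ground atoms is |H| raised to its arity; summing:
  q: 5
Total ground atoms: 5.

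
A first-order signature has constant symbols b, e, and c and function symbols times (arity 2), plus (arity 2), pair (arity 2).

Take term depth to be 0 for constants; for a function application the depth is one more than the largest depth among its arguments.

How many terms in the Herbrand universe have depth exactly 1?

Let N_k count ground terms of depth at most k. Each non-constant term of depth ≤ k is some function symbol applied to depth-≤(k−1) arguments, giving N_k = 3 + N_{k-1}^2 + N_{k-1}^2 + N_{k-1}^2.
N_0 = 3
N_1 = 3 + 3^2 + 3^2 + 3^2 = 30
Terms of depth exactly 1: N_1 − N_0 = 30 − 3 = 27.

27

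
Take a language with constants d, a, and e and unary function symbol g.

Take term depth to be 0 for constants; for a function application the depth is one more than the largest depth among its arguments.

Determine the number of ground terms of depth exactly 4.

If N_k denotes the number of depth-≤k ground terms, the 3 constants give N_0 = 3, and each function symbol of arity r contributes N_{k-1}^r new terms at level k: N_k = 3 + N_{k-1}.
N_0 = 3
N_1 = 3 + 3 = 6
N_2 = 3 + 6 = 9
N_3 = 3 + 9 = 12
N_4 = 3 + 12 = 15
Terms of depth exactly 4: N_4 − N_3 = 15 − 12 = 3.

3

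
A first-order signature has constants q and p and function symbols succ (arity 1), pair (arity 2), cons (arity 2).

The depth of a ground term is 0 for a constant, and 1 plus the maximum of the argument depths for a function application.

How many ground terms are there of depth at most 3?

Let N_k = |{terms of depth ≤ k}|. Then N_0 = 2 and N_k = 2 + N_{k-1} + N_{k-1}^2 + N_{k-1}^2 for k ≥ 1 (one summand per function symbol, arity giving the exponent).
N_0 = 2
N_1 = 2 + 2 + 2^2 + 2^2 = 12
N_2 = 2 + 12 + 12^2 + 12^2 = 302
N_3 = 2 + 302 + 302^2 + 302^2 = 182712

182712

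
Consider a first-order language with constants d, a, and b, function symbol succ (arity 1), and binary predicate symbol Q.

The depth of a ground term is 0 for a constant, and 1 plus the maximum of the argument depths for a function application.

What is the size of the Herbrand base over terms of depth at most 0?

9

First count ground terms of depth ≤ 0.
Write N_k for the number of ground terms of depth ≤ k. A term of depth ≤ k is either a constant or a function symbol applied to arguments of depth ≤ k−1, so N_k = 3 + N_{k-1}.
N_0 = 3
Explicitly: d, a, b.
So |H| = 3.
Ground atoms are formed by filling each argument slot of a predicate with a term from H, so an r-ary predicate gives |H|^r atoms:
  Q: 3^2 = 9
Total ground atoms: 9.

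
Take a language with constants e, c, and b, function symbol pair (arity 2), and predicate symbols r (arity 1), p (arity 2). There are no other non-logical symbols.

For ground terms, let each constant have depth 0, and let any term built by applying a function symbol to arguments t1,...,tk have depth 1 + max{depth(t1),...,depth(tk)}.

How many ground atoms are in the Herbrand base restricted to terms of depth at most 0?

First count ground terms of depth ≤ 0.
Write N_k for the number of ground terms of depth ≤ k. A term of depth ≤ k is either a constant or a function symbol applied to arguments of depth ≤ k−1, so N_k = 3 + N_{k-1}^2.
N_0 = 3
So |H| = 3.
For each predicate symbol, the number of ground atoms is |H| raised to its arity; summing:
  r: 3;  p: 3^2 = 9
Total ground atoms: 3 + 9 = 12.

12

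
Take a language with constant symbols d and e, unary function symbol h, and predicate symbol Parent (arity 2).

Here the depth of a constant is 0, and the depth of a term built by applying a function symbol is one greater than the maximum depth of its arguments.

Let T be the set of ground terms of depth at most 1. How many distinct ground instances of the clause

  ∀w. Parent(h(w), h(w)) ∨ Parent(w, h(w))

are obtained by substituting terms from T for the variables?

4

Ground terms of depth ≤ 1:
  Count level by level. With function symbols h/1, the terms of depth ≤ k are the 2 constants together with each function applied to depth-≤(k−1) tuples, so N_k = 2 + N_{k-1}.
  N_0 = 2
  N_1 = 2 + 2 = 4
  Explicitly: d, e, h(d), h(e).
So there are 4 ground terms available for substitution.
There is 1 variable to instantiate (w),  occurring in at least one literal, so different choices give different ground instances.
Number of ground instances = 4.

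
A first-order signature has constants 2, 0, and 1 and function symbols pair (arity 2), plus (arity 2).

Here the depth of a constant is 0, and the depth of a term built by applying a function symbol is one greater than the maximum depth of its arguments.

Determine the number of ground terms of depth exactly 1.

Count level by level. With function symbols pair/2, plus/2, the terms of depth ≤ k are the 3 constants together with each function applied to depth-≤(k−1) tuples, so N_k = 3 + N_{k-1}^2 + N_{k-1}^2.
N_0 = 3
N_1 = 3 + 3^2 + 3^2 = 21
Terms of depth exactly 1: N_1 − N_0 = 21 − 3 = 18.

18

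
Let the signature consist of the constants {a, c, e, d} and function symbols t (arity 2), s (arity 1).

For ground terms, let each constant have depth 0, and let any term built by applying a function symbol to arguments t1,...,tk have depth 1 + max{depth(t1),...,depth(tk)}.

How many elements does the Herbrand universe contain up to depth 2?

604

Let N_k count ground terms of depth at most k. Each non-constant term of depth ≤ k is some function symbol applied to depth-≤(k−1) arguments, giving N_k = 4 + N_{k-1}^2 + N_{k-1}.
N_0 = 4
N_1 = 4 + 4^2 + 4 = 24
N_2 = 4 + 24^2 + 24 = 604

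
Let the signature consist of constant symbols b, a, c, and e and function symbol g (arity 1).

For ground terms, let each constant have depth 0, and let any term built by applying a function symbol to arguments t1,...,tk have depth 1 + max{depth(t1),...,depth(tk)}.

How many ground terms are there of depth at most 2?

Let N_k = |{terms of depth ≤ k}|. Then N_0 = 4 and N_k = 4 + N_{k-1} for k ≥ 1 (one summand per function symbol, arity giving the exponent).
N_0 = 4
N_1 = 4 + 4 = 8
N_2 = 4 + 8 = 12
Explicitly: b, a, c, e, g(b), g(a), g(c), g(e), g(g(b)), g(g(a)), g(g(c)), g(g(e)).

12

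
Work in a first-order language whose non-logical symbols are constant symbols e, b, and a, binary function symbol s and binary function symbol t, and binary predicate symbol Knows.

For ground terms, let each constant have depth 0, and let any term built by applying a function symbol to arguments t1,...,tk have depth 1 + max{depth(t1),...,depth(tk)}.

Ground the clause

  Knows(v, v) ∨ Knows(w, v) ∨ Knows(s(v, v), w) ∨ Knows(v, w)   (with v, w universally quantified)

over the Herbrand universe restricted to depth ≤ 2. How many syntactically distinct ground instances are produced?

783225

Ground terms of depth ≤ 2:
  If N_k denotes the number of depth-≤k ground terms, the 3 constants give N_0 = 3, and each function symbol of arity r contributes N_{k-1}^r new terms at level k: N_k = 3 + N_{k-1}^2 + N_{k-1}^2.
  N_0 = 3
  N_1 = 3 + 3^2 + 3^2 = 21
  N_2 = 3 + 21^2 + 21^2 = 885
So there are 885 ground terms available for substitution.
Each of v, w ranges independently over the available ground terms, and distinct assignments produce distinct instances.
Number of ground instances = 885^2 = 783225.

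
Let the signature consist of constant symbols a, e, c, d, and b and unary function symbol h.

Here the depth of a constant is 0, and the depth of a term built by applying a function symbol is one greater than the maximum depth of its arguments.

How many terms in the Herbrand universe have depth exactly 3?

If N_k denotes the number of depth-≤k ground terms, the 5 constants give N_0 = 5, and each function symbol of arity r contributes N_{k-1}^r new terms at level k: N_k = 5 + N_{k-1}.
N_0 = 5
N_1 = 5 + 5 = 10
N_2 = 5 + 10 = 15
N_3 = 5 + 15 = 20
Terms of depth exactly 3: N_3 − N_2 = 20 − 15 = 5.

5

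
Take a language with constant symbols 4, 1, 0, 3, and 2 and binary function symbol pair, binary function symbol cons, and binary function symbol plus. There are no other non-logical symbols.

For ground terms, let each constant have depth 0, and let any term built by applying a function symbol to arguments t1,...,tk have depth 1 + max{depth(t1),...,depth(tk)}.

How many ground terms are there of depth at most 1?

Let N_k count ground terms of depth at most k. Each non-constant term of depth ≤ k is some function symbol applied to depth-≤(k−1) arguments, giving N_k = 5 + N_{k-1}^2 + N_{k-1}^2 + N_{k-1}^2.
N_0 = 5
N_1 = 5 + 5^2 + 5^2 + 5^2 = 80

80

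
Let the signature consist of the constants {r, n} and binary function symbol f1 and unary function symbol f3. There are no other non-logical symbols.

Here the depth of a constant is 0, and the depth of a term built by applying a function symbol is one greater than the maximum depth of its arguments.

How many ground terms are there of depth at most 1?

8

Write N_k for the number of ground terms of depth ≤ k. A term of depth ≤ k is either a constant or a function symbol applied to arguments of depth ≤ k−1, so N_k = 2 + N_{k-1}^2 + N_{k-1}.
N_0 = 2
N_1 = 2 + 2^2 + 2 = 8
Explicitly: r, n, f1(r, r), f1(r, n), f1(n, r), f1(n, n), f3(r), f3(n).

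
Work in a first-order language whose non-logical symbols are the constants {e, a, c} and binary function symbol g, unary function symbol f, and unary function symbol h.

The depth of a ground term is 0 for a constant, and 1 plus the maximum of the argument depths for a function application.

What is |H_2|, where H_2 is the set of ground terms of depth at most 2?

363

If N_k denotes the number of depth-≤k ground terms, the 3 constants give N_0 = 3, and each function symbol of arity r contributes N_{k-1}^r new terms at level k: N_k = 3 + N_{k-1}^2 + N_{k-1} + N_{k-1}.
N_0 = 3
N_1 = 3 + 3^2 + 3 + 3 = 18
N_2 = 3 + 18^2 + 18 + 18 = 363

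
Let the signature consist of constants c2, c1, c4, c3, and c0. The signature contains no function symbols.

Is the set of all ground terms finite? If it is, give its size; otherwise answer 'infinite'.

There are no function symbols, so every ground term is one of the 5 constants.
The Herbrand universe is {c2, c1, c4, c3, c0}, which is finite with 5 elements.

5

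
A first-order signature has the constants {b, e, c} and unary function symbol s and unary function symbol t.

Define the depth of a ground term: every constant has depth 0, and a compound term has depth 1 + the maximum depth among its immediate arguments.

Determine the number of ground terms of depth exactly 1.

Count level by level. With function symbols s/1, t/1, the terms of depth ≤ k are the 3 constants together with each function applied to depth-≤(k−1) tuples, so N_k = 3 + N_{k-1} + N_{k-1}.
N_0 = 3
N_1 = 3 + 3 + 3 = 9
Terms of depth exactly 1: N_1 − N_0 = 9 − 3 = 6.

6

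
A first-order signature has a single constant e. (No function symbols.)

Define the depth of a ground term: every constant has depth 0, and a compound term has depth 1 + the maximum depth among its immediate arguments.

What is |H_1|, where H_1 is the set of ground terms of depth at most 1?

With no function symbols every ground term is a constant, so there is exactly 1 ground term at every depth bound.
N_0 = 1
N_1 = 1
Explicitly: e.

1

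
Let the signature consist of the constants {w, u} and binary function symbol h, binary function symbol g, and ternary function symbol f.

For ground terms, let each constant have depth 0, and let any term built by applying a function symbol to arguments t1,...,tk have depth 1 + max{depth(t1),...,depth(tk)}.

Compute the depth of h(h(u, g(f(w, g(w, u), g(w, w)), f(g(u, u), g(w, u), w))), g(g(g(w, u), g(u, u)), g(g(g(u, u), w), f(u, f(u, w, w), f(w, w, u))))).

depth(g(w, u)) = 1 + max(0, 0) = 1
depth(g(w, w)) = 1 + max(0, 0) = 1
depth(f(w, g(w, u), g(w, w))) = 1 + max(0, 1, 1) = 2
depth(g(u, u)) = 1 + max(0, 0) = 1
depth(f(g(u, u), g(w, u), w)) = 1 + max(1, 1, 0) = 2
depth(g(f(w, g(w, u), g(w, w)), f(g(u, u), g(w, u), w))) = 1 + max(2, 2) = 3
depth(h(u, g(f(w, g(w, u), g(w, w)), f(g(u, u), g(w, u), w)))) = 1 + max(0, 3) = 4
depth(g(g(w, u), g(u, u))) = 1 + max(1, 1) = 2
depth(g(g(u, u), w)) = 1 + max(1, 0) = 2
depth(f(u, w, w)) = 1 + max(0, 0, 0) = 1
depth(f(w, w, u)) = 1 + max(0, 0, 0) = 1
depth(f(u, f(u, w, w), f(w, w, u))) = 1 + max(0, 1, 1) = 2
depth(g(g(g(u, u), w), f(u, f(u, w, w), f(w, w, u)))) = 1 + max(2, 2) = 3
depth(g(g(g(w, u), g(u, u)), g(g(g(u, u), w), f(u, f(u, w, w), f(w, w, u))))) = 1 + max(2, 3) = 4
depth(h(h(u, g(f(w, g(w, u), g(w, w)), f(g(u, u), g(w, u), w))), g(g(g(w, u), g(u, u)), g(g(g(u, u), w), f(u, f(u, w, w), f(w, w, u)))))) = 1 + max(4, 4) = 5

5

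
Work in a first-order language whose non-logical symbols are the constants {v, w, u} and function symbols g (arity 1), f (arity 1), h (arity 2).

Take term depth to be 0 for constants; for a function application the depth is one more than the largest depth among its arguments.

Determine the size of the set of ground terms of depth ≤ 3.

Let N_k = |{terms of depth ≤ k}|. Then N_0 = 3 and N_k = 3 + N_{k-1} + N_{k-1} + N_{k-1}^2 for k ≥ 1 (one summand per function symbol, arity giving the exponent).
N_0 = 3
N_1 = 3 + 3 + 3 + 3^2 = 18
N_2 = 3 + 18 + 18 + 18^2 = 363
N_3 = 3 + 363 + 363 + 363^2 = 132498

132498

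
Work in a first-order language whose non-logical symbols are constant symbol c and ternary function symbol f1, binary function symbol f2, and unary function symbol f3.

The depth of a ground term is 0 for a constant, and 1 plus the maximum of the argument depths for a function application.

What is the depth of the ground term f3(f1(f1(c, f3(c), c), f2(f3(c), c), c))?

4

depth(f3(c)) = 1 + depth(c) = 1 + 0 = 1
depth(f1(c, f3(c), c)) = 1 + max(0, 1, 0) = 2
depth(f2(f3(c), c)) = 1 + max(1, 0) = 2
depth(f1(f1(c, f3(c), c), f2(f3(c), c), c)) = 1 + max(2, 2, 0) = 3
depth(f3(f1(f1(c, f3(c), c), f2(f3(c), c), c))) = 1 + depth(f1(f1(c, f3(c), c), f2(f3(c), c), c)) = 1 + 3 = 4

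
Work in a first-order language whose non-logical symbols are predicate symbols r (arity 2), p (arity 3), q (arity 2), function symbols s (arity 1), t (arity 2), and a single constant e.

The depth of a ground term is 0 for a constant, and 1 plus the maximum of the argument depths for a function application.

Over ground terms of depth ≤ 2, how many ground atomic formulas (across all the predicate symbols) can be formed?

First count ground terms of depth ≤ 2.
Let N_k count ground terms of depth at most k. Each non-constant term of depth ≤ k is some function symbol applied to depth-≤(k−1) arguments, giving N_k = 1 + N_{k-1} + N_{k-1}^2.
N_0 = 1
N_1 = 1 + 1 + 1^2 = 3
N_2 = 1 + 3 + 3^2 = 13
So |H| = 13.
A ground atom is a predicate applied to a tuple of terms from H, so the count is the sum over predicates of |H|^arity:
  r: 13^2 = 169;  p: 13^3 = 2197;  q: 13^2 = 169
Total ground atoms: 169 + 2197 + 169 = 2535.

2535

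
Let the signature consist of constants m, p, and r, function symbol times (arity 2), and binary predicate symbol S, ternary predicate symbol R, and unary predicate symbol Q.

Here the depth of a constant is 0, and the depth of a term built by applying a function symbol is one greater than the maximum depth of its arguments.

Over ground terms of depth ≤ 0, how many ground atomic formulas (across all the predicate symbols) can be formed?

First count ground terms of depth ≤ 0.
If N_k denotes the number of depth-≤k ground terms, the 3 constants give N_0 = 3, and each function symbol of arity r contributes N_{k-1}^r new terms at level k: N_k = 3 + N_{k-1}^2.
N_0 = 3
Explicitly: m, p, r.
So |H| = 3.
A ground atom is a predicate applied to a tuple of terms from H, so the count is the sum over predicates of |H|^arity:
  S: 3^2 = 9;  R: 3^3 = 27;  Q: 3
Total ground atoms: 9 + 27 + 3 = 39.

39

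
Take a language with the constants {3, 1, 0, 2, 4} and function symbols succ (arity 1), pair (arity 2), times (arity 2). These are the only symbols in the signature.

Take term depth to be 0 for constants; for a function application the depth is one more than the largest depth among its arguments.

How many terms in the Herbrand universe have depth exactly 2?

7205

Write N_k for the number of ground terms of depth ≤ k. A term of depth ≤ k is either a constant or a function symbol applied to arguments of depth ≤ k−1, so N_k = 5 + N_{k-1} + N_{k-1}^2 + N_{k-1}^2.
N_0 = 5
N_1 = 5 + 5 + 5^2 + 5^2 = 60
N_2 = 5 + 60 + 60^2 + 60^2 = 7265
Terms of depth exactly 2: N_2 − N_1 = 7265 − 60 = 7205.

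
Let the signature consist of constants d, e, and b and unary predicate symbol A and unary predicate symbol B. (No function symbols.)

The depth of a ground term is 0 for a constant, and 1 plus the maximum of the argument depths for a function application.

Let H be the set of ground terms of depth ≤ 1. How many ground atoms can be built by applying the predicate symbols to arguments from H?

6

First count ground terms of depth ≤ 1.
With no function symbols every ground term is a constant, so there are exactly 3 ground terms at every depth bound.
N_0 = 3
N_1 = 3
Explicitly: d, e, b.
So |H| = 3.
Ground atoms are formed by filling each argument slot of a predicate with a term from H, so an r-ary predicate gives |H|^r atoms:
  A: 3;  B: 3
Total ground atoms: 3 + 3 = 6.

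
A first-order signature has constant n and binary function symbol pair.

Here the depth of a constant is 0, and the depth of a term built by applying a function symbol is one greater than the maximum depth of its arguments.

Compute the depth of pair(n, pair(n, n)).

2

depth(pair(n, n)) = 1 + max(0, 0) = 1
depth(pair(n, pair(n, n))) = 1 + max(0, 1) = 2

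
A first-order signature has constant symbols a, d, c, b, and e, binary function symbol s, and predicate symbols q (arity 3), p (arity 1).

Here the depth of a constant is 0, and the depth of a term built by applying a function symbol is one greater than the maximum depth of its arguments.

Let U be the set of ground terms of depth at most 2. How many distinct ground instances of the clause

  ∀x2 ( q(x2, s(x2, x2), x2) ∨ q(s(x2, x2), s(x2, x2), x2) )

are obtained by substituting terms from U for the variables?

905

Ground terms of depth ≤ 2:
  If N_k denotes the number of depth-≤k ground terms, the 5 constants give N_0 = 5, and each function symbol of arity r contributes N_{k-1}^r new terms at level k: N_k = 5 + N_{k-1}^2.
  N_0 = 5
  N_1 = 5 + 5^2 = 30
  N_2 = 5 + 30^2 = 905
So there are 905 ground terms available for substitution.
The variable x2 ranges independently over the available ground terms, and distinct assignments produce distinct instances.
Number of ground instances = 905.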